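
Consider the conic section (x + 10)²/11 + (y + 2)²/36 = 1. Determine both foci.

(-10, -7) and (-10, 3)

Center (-10, -2). The larger denominator 36 sits under the y-term, so the major axis is vertical; a² = 36, b² = 11.
c² = a² - b² = 36 - 11 = 25, so c = 5.
Foci lie on the vertical axis through the center: (h, k ± c).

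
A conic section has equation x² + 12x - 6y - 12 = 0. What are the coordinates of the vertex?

(-6, -8)

Only x is squared. Complete the square in x: (x + 6)² = 6(y + 8).
Vertex (-6, -8); 4p = 6 so p = 3/2. Opens up.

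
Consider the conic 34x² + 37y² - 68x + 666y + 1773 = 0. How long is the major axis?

2√37

34(x² - 2x) + 37(y² + 18y) = -1773
Complete the square: 34(x - 1)² + 37(y + 9)² = -1773 + 34 + 2997 = 1258
Divide by 1258: (x - 1)²/37 + (y + 9)²/34 = 1
Ellipse, center (1, -9), major axis horizontal; a² = 37, b² = 34.
a² = 37 so a = √37; the major axis has length 2a = 2√37.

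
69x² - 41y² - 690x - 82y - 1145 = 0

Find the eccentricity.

Group: 69(x² - 10x) -41(y² + 2y) = 1145
Complete the square: 69(x - 5)² -41(y + 1)² = 1145 + 1725 - 41 = 2829
Divide by 2829: (x - 5)²/41 - (y + 1)²/69 = 1
Hyperbola, center (5, -1), transverse axis horizontal; a² = 41, b² = 69.
c² = a² + b² = 110, so c = √110.
e = c/a = √110/√41 = √4510/41.

e = √4510/41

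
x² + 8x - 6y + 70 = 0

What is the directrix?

y = 15/2

Only x is squared. Complete the square in x: (x + 4)² = 6(y - 9).
Vertex (-4, 9); 4p = 6 so p = 3/2. Opens up.
Directrix is the horizontal line y = k − p = 9 − (3/2) = 15/2.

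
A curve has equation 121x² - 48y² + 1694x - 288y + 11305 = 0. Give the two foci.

121(x² + 14x) -48(y² + 6y) = -11305
Completing the square gives 121(x + 7)² -48(y + 3)² = -11305 + 5929 - 432 = -5808.
Dividing both sides by -5808: (y + 3)²/121 - (x + 7)²/48 = 1
Hyperbola, center (-7, -3), transverse axis vertical; a² = 121, b² = 48.
c² = a² + b² = 121 + 48 = 169, so c = 13.
Foci lie on the vertical axis through the center: (h, k ± c).

(-7, -16) and (-7, 10)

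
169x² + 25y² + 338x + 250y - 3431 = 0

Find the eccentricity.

e = 12/13

Group: 169(x² + 2x) + 25(y² + 10y) = 3431
Completing the square gives 169(x + 1)² + 25(y + 5)² = 3431 + 169 + 625 = 4225.
Divide through by 4225 to get (x + 1)²/25 + (y + 5)²/169 = 1.
Ellipse, center (-1, -5), major axis vertical; a² = 169, b² = 25.
c² = a² - b² = 144, so c = 12.
e = c/a = 12/13.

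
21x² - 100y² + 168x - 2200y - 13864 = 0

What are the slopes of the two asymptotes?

√21/10 and -√21/10

Collect terms: 21(x² + 8x) -100(y² + 22y) = 13864
Completing the square gives 21(x + 4)² -100(y + 11)² = 13864 + 336 - 12100 = 2100.
Divide through by 2100 to get (x + 4)²/100 - (y + 11)²/21 = 1.
Hyperbola, center (-4, -11), transverse axis horizontal; a² = 100, b² = 21.
For a horizontal hyperbola the asymptotes have slope ±b/a.
Here that is ±√21/10.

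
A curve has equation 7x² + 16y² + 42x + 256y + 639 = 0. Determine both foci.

7(x² + 6x) + 16(y² + 16y) = -639
Completing the square gives 7(x + 3)² + 16(y + 8)² = -639 + 63 + 1024 = 448.
Divide through by 448 to get (x + 3)²/64 + (y + 8)²/28 = 1.
Ellipse, center (-3, -8), major axis horizontal; a² = 64, b² = 28.
c² = a² - b² = 64 - 28 = 36, so c = 6.
Foci lie on the horizontal axis through the center: (h ± c, k).

(-9, -8) and (3, -8)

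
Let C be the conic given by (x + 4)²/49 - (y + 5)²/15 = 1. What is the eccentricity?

Center (-4, -5). The positive term is the x-term, so the transverse axis is horizontal; a² = 49, b² = 15.
c² = a² + b² = 64, so c = 8.
e = c/a = 8/7.

e = 8/7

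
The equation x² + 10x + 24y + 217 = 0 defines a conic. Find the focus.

(-5, -14)

Only x is squared. Complete the square in x: (x + 5)² = -24(y + 8).
Vertex (-5, -8); 4p = -24 so p = -6. Opens down.
Focus is p units from the vertex along the axis: (h, k + p).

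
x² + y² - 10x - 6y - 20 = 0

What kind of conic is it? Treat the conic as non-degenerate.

circle

No xy term. Coefficients of x² and y² are A = 1, C = 1.
A = C (same sign) ⇒ circle.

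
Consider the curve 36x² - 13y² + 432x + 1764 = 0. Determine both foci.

(-6, -7) and (-6, 7)

Rearranging, 36(x² + 12x) -13y² = -1764.
Complete the square: 36(x + 6)² -13y² = -1764 + 1296 + 0 = -468
Dividing both sides by -468: y²/36 - (x + 6)²/13 = 1
Hyperbola, center (-6, 0), transverse axis vertical; a² = 36, b² = 13.
c² = a² + b² = 36 + 13 = 49, so c = 7.
Foci lie on the vertical axis through the center: (h, k ± c).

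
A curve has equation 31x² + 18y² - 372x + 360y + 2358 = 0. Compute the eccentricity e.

e = √403/31

Collect terms: 31(x² - 12x) + 18(y² + 20y) = -2358
Completing the square gives 31(x - 6)² + 18(y + 10)² = -2358 + 1116 + 1800 = 558.
Divide through by 558 to get (x - 6)²/18 + (y + 10)²/31 = 1.
Ellipse, center (6, -10), major axis vertical; a² = 31, b² = 18.
c² = a² - b² = 13, so c = √13.
e = c/a = √13/√31 = √403/31.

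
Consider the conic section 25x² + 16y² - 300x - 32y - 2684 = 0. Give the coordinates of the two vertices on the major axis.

(6, -14) and (6, 16)

Group the x- and y-terms: 25(x² - 12x) + 16(y² - 2y) = 2684
Completing the square gives 25(x - 6)² + 16(y - 1)² = 2684 + 900 + 16 = 3600.
Divide through by 3600 to get (x - 6)²/144 + (y - 1)²/225 = 1.
Ellipse, center (6, 1), major axis vertical; a² = 225, b² = 144.
a = 15. Vertices at (h, k ± a).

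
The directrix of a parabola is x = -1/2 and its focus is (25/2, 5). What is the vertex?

(6, 5)

The vertex is the midpoint between the focus and the directrix along the axis of symmetry.
Axis is horizontal (directrix is vertical). Vertex x-coordinate = (25/2 + (-1/2))/2 = 6; y-coordinate = 5.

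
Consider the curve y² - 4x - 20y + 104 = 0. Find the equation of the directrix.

x = 0

Only y is squared. Complete the square in y: (y - 10)² = 4(x - 1).
Vertex (1, 10); 4p = 4 so p = 1. Opens right.
Directrix is the vertical line x = h − p = 1 − (1) = 0.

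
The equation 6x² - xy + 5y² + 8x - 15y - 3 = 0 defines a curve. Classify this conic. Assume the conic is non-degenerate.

ellipse

A = 6, B = -1, C = 5.
Discriminant B² − 4AC = (-1)² − 4·6·5 = -119.
B² − 4AC < 0 ⇒ ellipse.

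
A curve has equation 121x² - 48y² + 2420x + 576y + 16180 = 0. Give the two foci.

121(x² + 20x) -48(y² - 12y) = -16180
Completing the square gives 121(x + 10)² -48(y - 6)² = -16180 + 12100 - 1728 = -5808.
Divide through by -5808 to get (y - 6)²/121 - (x + 10)²/48 = 1.
Hyperbola, center (-10, 6), transverse axis vertical; a² = 121, b² = 48.
c² = a² + b² = 121 + 48 = 169, so c = 13.
Foci lie on the vertical axis through the center: (h, k ± c).

(-10, -7) and (-10, 19)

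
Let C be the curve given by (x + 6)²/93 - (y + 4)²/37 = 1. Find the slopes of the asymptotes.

√3441/93 and -√3441/93

Center (-6, -4). The positive term is the x-term, so the transverse axis is horizontal; a² = 93, b² = 37.
For a horizontal hyperbola the asymptotes have slope ±b/a.
Here that is ±√37/√93 = ±√3441/93.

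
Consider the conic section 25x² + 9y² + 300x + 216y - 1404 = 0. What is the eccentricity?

e = 4/5

Rearranging, 25(x² + 12x) + 9(y² + 24y) = 1404.
Complete the square: 25(x + 6)² + 9(y + 12)² = 1404 + 900 + 1296 = 3600
Divide by 3600: (x + 6)²/144 + (y + 12)²/400 = 1
Ellipse, center (-6, -12), major axis vertical; a² = 400, b² = 144.
c² = a² - b² = 256, so c = 16.
e = c/a = 16/20 = 4/5.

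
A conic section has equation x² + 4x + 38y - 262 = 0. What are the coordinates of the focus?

(-2, -5/2)

Only x is squared. Complete the square in x: (x + 2)² = -38(y - 7).
Vertex (-2, 7); 4p = -38 so p = -19/2. Opens down.
Focus is p units from the vertex along the axis: (h, k + p).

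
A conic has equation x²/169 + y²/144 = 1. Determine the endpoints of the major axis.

(-13, 0) and (13, 0)

Center (0, 0). The larger denominator 169 sits under the x-term, so the major axis is horizontal; a² = 169, b² = 144.
a = 13. Vertices at (h ± a, k).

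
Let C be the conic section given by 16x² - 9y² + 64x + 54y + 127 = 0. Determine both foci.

Group: 16(x² + 4x) -9(y² - 6y) = -127
Completing the square gives 16(x + 2)² -9(y - 3)² = -127 + 64 - 81 = -144.
Dividing both sides by -144: (y - 3)²/16 - (x + 2)²/9 = 1
Hyperbola, center (-2, 3), transverse axis vertical; a² = 16, b² = 9.
c² = a² + b² = 16 + 9 = 25, so c = 5.
Foci lie on the vertical axis through the center: (h, k ± c).

(-2, -2) and (-2, 8)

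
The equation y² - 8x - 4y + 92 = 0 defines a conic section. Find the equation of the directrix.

Only y is squared. Complete the square in y: (y - 2)² = 8(x - 11).
Vertex (11, 2); 4p = 8 so p = 2. Opens right.
Directrix is the vertical line x = h − p = 11 − (2) = 9.

x = 9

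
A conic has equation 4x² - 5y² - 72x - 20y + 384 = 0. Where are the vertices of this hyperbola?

Collect terms: 4(x² - 18x) -5(y² + 4y) = -384
Complete the square in x and y: 4(x - 9)² -5(y + 2)² = -384 + 324 - 20 = -80
Dividing both sides by -80: (y + 2)²/16 - (x - 9)²/20 = 1
Hyperbola, center (9, -2), transverse axis vertical; a² = 16, b² = 20.
a = 4. Vertices at (h, k ± a).

(9, -6) and (9, 2)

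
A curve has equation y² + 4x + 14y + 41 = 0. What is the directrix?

x = 3

Only y is squared. Complete the square in y: (y + 7)² = -4(x - 2).
Vertex (2, -7); 4p = -4 so p = -1. Opens left.
Directrix is the vertical line x = h − p = 2 − (-1) = 3.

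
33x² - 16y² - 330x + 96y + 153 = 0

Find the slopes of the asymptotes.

Collect terms: 33(x² - 10x) -16(y² - 6y) = -153
Completing the square gives 33(x - 5)² -16(y - 3)² = -153 + 825 - 144 = 528.
Dividing both sides by 528: (x - 5)²/16 - (y - 3)²/33 = 1
Hyperbola, center (5, 3), transverse axis horizontal; a² = 16, b² = 33.
For a horizontal hyperbola the asymptotes have slope ±b/a.
Here that is ±√33/4.

√33/4 and -√33/4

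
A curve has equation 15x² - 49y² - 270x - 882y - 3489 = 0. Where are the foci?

Group the x- and y-terms: 15(x² - 18x) -49(y² + 18y) = 3489
Complete the square: 15(x - 9)² -49(y + 9)² = 3489 + 1215 - 3969 = 735
Divide through by 735 to get (x - 9)²/49 - (y + 9)²/15 = 1.
Hyperbola, center (9, -9), transverse axis horizontal; a² = 49, b² = 15.
c² = a² + b² = 49 + 15 = 64, so c = 8.
Foci lie on the horizontal axis through the center: (h ± c, k).

(1, -9) and (17, -9)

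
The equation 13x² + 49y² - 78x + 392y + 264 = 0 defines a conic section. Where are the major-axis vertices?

Group: 13(x² - 6x) + 49(y² + 8y) = -264
13(x - 3)² + 49(y + 4)² = -264 + 117 + 784 = 637
Divide through by 637 to get (x - 3)²/49 + (y + 4)²/13 = 1.
Ellipse, center (3, -4), major axis horizontal; a² = 49, b² = 13.
a = 7. Vertices at (h ± a, k).

(-4, -4) and (10, -4)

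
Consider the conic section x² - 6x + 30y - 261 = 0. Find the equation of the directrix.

y = 33/2

Only x is squared. Complete the square in x: (x - 3)² = -30(y - 9).
Vertex (3, 9); 4p = -30 so p = -15/2. Opens down.
Directrix is the horizontal line y = k − p = 9 − (-15/2) = 33/2.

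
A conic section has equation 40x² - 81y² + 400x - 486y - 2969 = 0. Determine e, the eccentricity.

Group: 40(x² + 10x) -81(y² + 6y) = 2969
Complete the square: 40(x + 5)² -81(y + 3)² = 2969 + 1000 - 729 = 3240
Divide by 3240: (x + 5)²/81 - (y + 3)²/40 = 1
Hyperbola, center (-5, -3), transverse axis horizontal; a² = 81, b² = 40.
c² = a² + b² = 121, so c = 11.
e = c/a = 11/9.

e = 11/9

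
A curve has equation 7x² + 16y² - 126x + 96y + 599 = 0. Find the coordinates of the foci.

(6, -3) and (12, -3)

Rearranging, 7(x² - 18x) + 16(y² + 6y) = -599.
Complete the square: 7(x - 9)² + 16(y + 3)² = -599 + 567 + 144 = 112
Divide through by 112 to get (x - 9)²/16 + (y + 3)²/7 = 1.
Ellipse, center (9, -3), major axis horizontal; a² = 16, b² = 7.
c² = a² - b² = 16 - 7 = 9, so c = 3.
Foci lie on the horizontal axis through the center: (h ± c, k).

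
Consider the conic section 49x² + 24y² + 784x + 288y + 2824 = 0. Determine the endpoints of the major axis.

(-8, -13) and (-8, 1)

Group: 49(x² + 16x) + 24(y² + 12y) = -2824
Completing the square gives 49(x + 8)² + 24(y + 6)² = -2824 + 3136 + 864 = 1176.
Divide by 1176: (x + 8)²/24 + (y + 6)²/49 = 1
Ellipse, center (-8, -6), major axis vertical; a² = 49, b² = 24.
a = 7. Vertices at (h, k ± a).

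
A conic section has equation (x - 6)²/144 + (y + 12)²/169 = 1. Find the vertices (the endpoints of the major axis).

Center (6, -12). The larger denominator 169 sits under the y-term, so the major axis is vertical; a² = 169, b² = 144.
a = 13. Vertices at (h, k ± a).

(6, -25) and (6, 1)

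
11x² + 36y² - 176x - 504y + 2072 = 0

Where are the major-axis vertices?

Group the x- and y-terms: 11(x² - 16x) + 36(y² - 14y) = -2072
11(x - 8)² + 36(y - 7)² = -2072 + 704 + 1764 = 396
Divide by 396: (x - 8)²/36 + (y - 7)²/11 = 1
Ellipse, center (8, 7), major axis horizontal; a² = 36, b² = 11.
a = 6. Vertices at (h ± a, k).

(2, 7) and (14, 7)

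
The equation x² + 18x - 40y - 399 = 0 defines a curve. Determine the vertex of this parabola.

Only x is squared. Complete the square in x: (x + 9)² = 40(y + 12).
Vertex (-9, -12); 4p = 40 so p = 10. Opens up.

(-9, -12)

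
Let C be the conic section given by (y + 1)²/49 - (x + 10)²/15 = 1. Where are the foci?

(-10, -9) and (-10, 7)

Center (-10, -1). The positive term is the y-term, so the transverse axis is vertical; a² = 49, b² = 15.
c² = a² + b² = 49 + 15 = 64, so c = 8.
Foci lie on the vertical axis through the center: (h, k ± c).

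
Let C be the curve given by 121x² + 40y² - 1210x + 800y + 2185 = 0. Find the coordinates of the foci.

Group: 121(x² - 10x) + 40(y² + 20y) = -2185
Completing the square gives 121(x - 5)² + 40(y + 10)² = -2185 + 3025 + 4000 = 4840.
Divide through by 4840 to get (x - 5)²/40 + (y + 10)²/121 = 1.
Ellipse, center (5, -10), major axis vertical; a² = 121, b² = 40.
c² = a² - b² = 121 - 40 = 81, so c = 9.
Foci lie on the vertical axis through the center: (h, k ± c).

(5, -19) and (5, -1)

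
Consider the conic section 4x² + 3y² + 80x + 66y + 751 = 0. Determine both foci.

Collect terms: 4(x² + 20x) + 3(y² + 22y) = -751
Complete the square in x and y: 4(x + 10)² + 3(y + 11)² = -751 + 400 + 363 = 12
Divide through by 12 to get (x + 10)²/3 + (y + 11)²/4 = 1.
Ellipse, center (-10, -11), major axis vertical; a² = 4, b² = 3.
c² = a² - b² = 4 - 3 = 1, so c = 1.
Foci lie on the vertical axis through the center: (h, k ± c).

(-10, -12) and (-10, -10)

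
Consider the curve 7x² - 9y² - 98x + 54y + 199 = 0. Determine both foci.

(3, 3) and (11, 3)

Collect terms: 7(x² - 14x) -9(y² - 6y) = -199
Complete the square: 7(x - 7)² -9(y - 3)² = -199 + 343 - 81 = 63
Divide through by 63 to get (x - 7)²/9 - (y - 3)²/7 = 1.
Hyperbola, center (7, 3), transverse axis horizontal; a² = 9, b² = 7.
c² = a² + b² = 9 + 7 = 16, so c = 4.
Foci lie on the horizontal axis through the center: (h ± c, k).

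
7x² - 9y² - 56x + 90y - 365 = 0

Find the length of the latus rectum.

28/3

Group: 7(x² - 8x) -9(y² - 10y) = 365
7(x - 4)² -9(y - 5)² = 365 + 112 - 225 = 252
Divide through by 252 to get (x - 4)²/36 - (y - 5)²/28 = 1.
Hyperbola, center (4, 5), transverse axis horizontal; a² = 36, b² = 28.
Latus rectum length = 2b²/a = 2·28/6 = 28/3.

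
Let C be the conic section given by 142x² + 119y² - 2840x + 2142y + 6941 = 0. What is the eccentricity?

e = √3266/142

Group the x- and y-terms: 142(x² - 20x) + 119(y² + 18y) = -6941
142(x - 10)² + 119(y + 9)² = -6941 + 14200 + 9639 = 16898
Dividing both sides by 16898: (x - 10)²/119 + (y + 9)²/142 = 1
Ellipse, center (10, -9), major axis vertical; a² = 142, b² = 119.
c² = a² - b² = 23, so c = √23.
e = c/a = √23/√142 = √3266/142.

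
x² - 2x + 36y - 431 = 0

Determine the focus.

(1, 3)

Only x is squared. Complete the square in x: (x - 1)² = -36(y - 12).
Vertex (1, 12); 4p = -36 so p = -9. Opens down.
Focus is p units from the vertex along the axis: (h, k + p).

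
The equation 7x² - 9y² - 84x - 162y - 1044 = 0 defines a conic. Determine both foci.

(-6, -9) and (18, -9)

Collect terms: 7(x² - 12x) -9(y² + 18y) = 1044
Complete the square in x and y: 7(x - 6)² -9(y + 9)² = 1044 + 252 - 729 = 567
Divide through by 567 to get (x - 6)²/81 - (y + 9)²/63 = 1.
Hyperbola, center (6, -9), transverse axis horizontal; a² = 81, b² = 63.
c² = a² + b² = 81 + 63 = 144, so c = 12.
Foci lie on the horizontal axis through the center: (h ± c, k).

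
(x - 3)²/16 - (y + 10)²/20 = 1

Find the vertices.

Center (3, -10). The positive term is the x-term, so the transverse axis is horizontal; a² = 16, b² = 20.
a = 4. Vertices at (h ± a, k).

(-1, -10) and (7, -10)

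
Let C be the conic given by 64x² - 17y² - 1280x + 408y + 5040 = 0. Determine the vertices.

Collect terms: 64(x² - 20x) -17(y² - 24y) = -5040
Completing the square gives 64(x - 10)² -17(y - 12)² = -5040 + 6400 - 2448 = -1088.
Divide by -1088: (y - 12)²/64 - (x - 10)²/17 = 1
Hyperbola, center (10, 12), transverse axis vertical; a² = 64, b² = 17.
a = 8. Vertices at (h, k ± a).

(10, 4) and (10, 20)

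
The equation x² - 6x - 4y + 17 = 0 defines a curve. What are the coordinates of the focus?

Only x is squared. Complete the square in x: (x - 3)² = 4(y - 2).
Vertex (3, 2); 4p = 4 so p = 1. Opens up.
Focus is p units from the vertex along the axis: (h, k + p).

(3, 3)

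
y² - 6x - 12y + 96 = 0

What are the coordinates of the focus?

(23/2, 6)

Only y is squared. Complete the square in y: (y - 6)² = 6(x - 10).
Vertex (10, 6); 4p = 6 so p = 3/2. Opens right.
Focus is p units from the vertex along the axis: (h + p, k).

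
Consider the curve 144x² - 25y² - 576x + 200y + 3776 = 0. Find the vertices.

Group the x- and y-terms: 144(x² - 4x) -25(y² - 8y) = -3776
Complete the square in x and y: 144(x - 2)² -25(y - 4)² = -3776 + 576 - 400 = -3600
Divide by -3600: (y - 4)²/144 - (x - 2)²/25 = 1
Hyperbola, center (2, 4), transverse axis vertical; a² = 144, b² = 25.
a = 12. Vertices at (h, k ± a).

(2, -8) and (2, 16)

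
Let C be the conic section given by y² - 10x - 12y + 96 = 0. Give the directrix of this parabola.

x = 7/2

Only y is squared. Complete the square in y: (y - 6)² = 10(x - 6).
Vertex (6, 6); 4p = 10 so p = 5/2. Opens right.
Directrix is the vertical line x = h − p = 6 − (5/2) = 7/2.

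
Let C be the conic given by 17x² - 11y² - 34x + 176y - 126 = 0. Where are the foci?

(1, 8 - 2√21) and (1, 8 + 2√21)

Rearranging, 17(x² - 2x) -11(y² - 16y) = 126.
Complete the square in x and y: 17(x - 1)² -11(y - 8)² = 126 + 17 - 704 = -561
Dividing both sides by -561: (y - 8)²/51 - (x - 1)²/33 = 1
Hyperbola, center (1, 8), transverse axis vertical; a² = 51, b² = 33.
c² = a² + b² = 51 + 33 = 84, so c = 2√21.
Foci lie on the vertical axis through the center: (h, k ± c).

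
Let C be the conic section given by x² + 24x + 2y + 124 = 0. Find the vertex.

Only x is squared. Complete the square in x: (x + 12)² = -2(y - 10).
Vertex (-12, 10); 4p = -2 so p = -1/2. Opens down.

(-12, 10)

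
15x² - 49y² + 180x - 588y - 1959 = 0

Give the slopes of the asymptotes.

Collect terms: 15(x² + 12x) -49(y² + 12y) = 1959
15(x + 6)² -49(y + 6)² = 1959 + 540 - 1764 = 735
Divide through by 735 to get (x + 6)²/49 - (y + 6)²/15 = 1.
Hyperbola, center (-6, -6), transverse axis horizontal; a² = 49, b² = 15.
For a horizontal hyperbola the asymptotes have slope ±b/a.
Here that is ±√15/7.

√15/7 and -√15/7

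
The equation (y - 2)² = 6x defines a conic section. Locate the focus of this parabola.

Vertex (0, 2); 4p = 6 so p = 3/2. Opens right.
Focus is p units from the vertex along the axis: (h + p, k).

(3/2, 2)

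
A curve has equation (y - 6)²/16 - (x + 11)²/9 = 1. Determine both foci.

Center (-11, 6). The positive term is the y-term, so the transverse axis is vertical; a² = 16, b² = 9.
c² = a² + b² = 16 + 9 = 25, so c = 5.
Foci lie on the vertical axis through the center: (h, k ± c).

(-11, 1) and (-11, 11)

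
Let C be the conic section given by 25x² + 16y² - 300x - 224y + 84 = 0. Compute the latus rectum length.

64/5

Collect terms: 25(x² - 12x) + 16(y² - 14y) = -84
Complete the square: 25(x - 6)² + 16(y - 7)² = -84 + 900 + 784 = 1600
Divide by 1600: (x - 6)²/64 + (y - 7)²/100 = 1
Ellipse, center (6, 7), major axis vertical; a² = 100, b² = 64.
Latus rectum length = 2b²/a = 2·64/10 = 64/5.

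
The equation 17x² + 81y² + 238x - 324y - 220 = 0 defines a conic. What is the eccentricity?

17(x² + 14x) + 81(y² - 4y) = 220
Completing the square gives 17(x + 7)² + 81(y - 2)² = 220 + 833 + 324 = 1377.
Divide by 1377: (x + 7)²/81 + (y - 2)²/17 = 1
Ellipse, center (-7, 2), major axis horizontal; a² = 81, b² = 17.
c² = a² - b² = 64, so c = 8.
e = c/a = 8/9.

e = 8/9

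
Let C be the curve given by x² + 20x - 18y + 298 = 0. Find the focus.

Only x is squared. Complete the square in x: (x + 10)² = 18(y - 11).
Vertex (-10, 11); 4p = 18 so p = 9/2. Opens up.
Focus is p units from the vertex along the axis: (h, k + p).

(-10, 31/2)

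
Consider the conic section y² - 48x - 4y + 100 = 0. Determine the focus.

Only y is squared. Complete the square in y: (y - 2)² = 48(x - 2).
Vertex (2, 2); 4p = 48 so p = 12. Opens right.
Focus is p units from the vertex along the axis: (h + p, k).

(14, 2)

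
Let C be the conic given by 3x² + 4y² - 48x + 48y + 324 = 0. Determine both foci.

Collect terms: 3(x² - 16x) + 4(y² + 12y) = -324
Completing the square gives 3(x - 8)² + 4(y + 6)² = -324 + 192 + 144 = 12.
Divide by 12: (x - 8)²/4 + (y + 6)²/3 = 1
Ellipse, center (8, -6), major axis horizontal; a² = 4, b² = 3.
c² = a² - b² = 4 - 3 = 1, so c = 1.
Foci lie on the horizontal axis through the center: (h ± c, k).

(7, -6) and (9, -6)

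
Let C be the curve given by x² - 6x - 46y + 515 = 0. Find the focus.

Only x is squared. Complete the square in x: (x - 3)² = 46(y - 11).
Vertex (3, 11); 4p = 46 so p = 23/2. Opens up.
Focus is p units from the vertex along the axis: (h, k + p).

(3, 45/2)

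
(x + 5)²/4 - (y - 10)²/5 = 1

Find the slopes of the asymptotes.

√5/2 and -√5/2

Center (-5, 10). The positive term is the x-term, so the transverse axis is horizontal; a² = 4, b² = 5.
For a horizontal hyperbola the asymptotes have slope ±b/a.
Here that is ±√5/2.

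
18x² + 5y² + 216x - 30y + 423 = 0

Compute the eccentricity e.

e = √26/6

18(x² + 12x) + 5(y² - 6y) = -423
Complete the square in x and y: 18(x + 6)² + 5(y - 3)² = -423 + 648 + 45 = 270
Divide through by 270 to get (x + 6)²/15 + (y - 3)²/54 = 1.
Ellipse, center (-6, 3), major axis vertical; a² = 54, b² = 15.
c² = a² - b² = 39, so c = √39.
e = c/a = √39/3√6 = √26/6.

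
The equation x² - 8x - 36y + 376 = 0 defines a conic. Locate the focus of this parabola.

Only x is squared. Complete the square in x: (x - 4)² = 36(y - 10).
Vertex (4, 10); 4p = 36 so p = 9. Opens up.
Focus is p units from the vertex along the axis: (h, k + p).

(4, 19)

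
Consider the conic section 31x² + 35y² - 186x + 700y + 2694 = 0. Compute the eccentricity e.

31(x² - 6x) + 35(y² + 20y) = -2694
Completing the square gives 31(x - 3)² + 35(y + 10)² = -2694 + 279 + 3500 = 1085.
Dividing both sides by 1085: (x - 3)²/35 + (y + 10)²/31 = 1
Ellipse, center (3, -10), major axis horizontal; a² = 35, b² = 31.
c² = a² - b² = 4, so c = 2.
e = c/a = 2/√35 = 2√35/35.

e = 2√35/35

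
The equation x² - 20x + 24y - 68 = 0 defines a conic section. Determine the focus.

Only x is squared. Complete the square in x: (x - 10)² = -24(y - 7).
Vertex (10, 7); 4p = -24 so p = -6. Opens down.
Focus is p units from the vertex along the axis: (h, k + p).

(10, 1)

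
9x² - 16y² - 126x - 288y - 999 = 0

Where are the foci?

Group: 9(x² - 14x) -16(y² + 18y) = 999
Completing the square gives 9(x - 7)² -16(y + 9)² = 999 + 441 - 1296 = 144.
Divide by 144: (x - 7)²/16 - (y + 9)²/9 = 1
Hyperbola, center (7, -9), transverse axis horizontal; a² = 16, b² = 9.
c² = a² + b² = 16 + 9 = 25, so c = 5.
Foci lie on the horizontal axis through the center: (h ± c, k).

(2, -9) and (12, -9)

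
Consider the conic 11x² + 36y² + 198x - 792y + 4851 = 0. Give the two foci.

(-14, 11) and (-4, 11)

Collect terms: 11(x² + 18x) + 36(y² - 22y) = -4851
Complete the square in x and y: 11(x + 9)² + 36(y - 11)² = -4851 + 891 + 4356 = 396
Dividing both sides by 396: (x + 9)²/36 + (y - 11)²/11 = 1
Ellipse, center (-9, 11), major axis horizontal; a² = 36, b² = 11.
c² = a² - b² = 36 - 11 = 25, so c = 5.
Foci lie on the horizontal axis through the center: (h ± c, k).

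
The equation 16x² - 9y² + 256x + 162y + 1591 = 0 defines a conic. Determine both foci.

Rearranging, 16(x² + 16x) -9(y² - 18y) = -1591.
16(x + 8)² -9(y - 9)² = -1591 + 1024 - 729 = -1296
Divide through by -1296 to get (y - 9)²/144 - (x + 8)²/81 = 1.
Hyperbola, center (-8, 9), transverse axis vertical; a² = 144, b² = 81.
c² = a² + b² = 144 + 81 = 225, so c = 15.
Foci lie on the vertical axis through the center: (h, k ± c).

(-8, -6) and (-8, 24)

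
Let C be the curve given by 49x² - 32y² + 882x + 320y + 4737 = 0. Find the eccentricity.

Rearranging, 49(x² + 18x) -32(y² - 10y) = -4737.
Completing the square gives 49(x + 9)² -32(y - 5)² = -4737 + 3969 - 800 = -1568.
Divide through by -1568 to get (y - 5)²/49 - (x + 9)²/32 = 1.
Hyperbola, center (-9, 5), transverse axis vertical; a² = 49, b² = 32.
c² = a² + b² = 81, so c = 9.
e = c/a = 9/7.

e = 9/7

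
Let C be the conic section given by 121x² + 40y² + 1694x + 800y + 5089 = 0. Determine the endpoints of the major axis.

(-7, -21) and (-7, 1)

Collect terms: 121(x² + 14x) + 40(y² + 20y) = -5089
Completing the square gives 121(x + 7)² + 40(y + 10)² = -5089 + 5929 + 4000 = 4840.
Divide through by 4840 to get (x + 7)²/40 + (y + 10)²/121 = 1.
Ellipse, center (-7, -10), major axis vertical; a² = 121, b² = 40.
a = 11. Vertices at (h, k ± a).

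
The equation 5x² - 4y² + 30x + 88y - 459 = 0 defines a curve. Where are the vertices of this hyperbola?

(-5, 11) and (-1, 11)

Rearranging, 5(x² + 6x) -4(y² - 22y) = 459.
Completing the square gives 5(x + 3)² -4(y - 11)² = 459 + 45 - 484 = 20.
Divide by 20: (x + 3)²/4 - (y - 11)²/5 = 1
Hyperbola, center (-3, 11), transverse axis horizontal; a² = 4, b² = 5.
a = 2. Vertices at (h ± a, k).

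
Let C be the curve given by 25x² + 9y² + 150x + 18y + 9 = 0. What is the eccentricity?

e = 4/5

Rearranging, 25(x² + 6x) + 9(y² + 2y) = -9.
Complete the square in x and y: 25(x + 3)² + 9(y + 1)² = -9 + 225 + 9 = 225
Divide by 225: (x + 3)²/9 + (y + 1)²/25 = 1
Ellipse, center (-3, -1), major axis vertical; a² = 25, b² = 9.
c² = a² - b² = 16, so c = 4.
e = c/a = 4/5.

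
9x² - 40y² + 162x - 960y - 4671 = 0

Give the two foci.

(-9, -19) and (-9, -5)

Rearranging, 9(x² + 18x) -40(y² + 24y) = 4671.
Complete the square in x and y: 9(x + 9)² -40(y + 12)² = 4671 + 729 - 5760 = -360
Dividing both sides by -360: (y + 12)²/9 - (x + 9)²/40 = 1
Hyperbola, center (-9, -12), transverse axis vertical; a² = 9, b² = 40.
c² = a² + b² = 9 + 40 = 49, so c = 7.
Foci lie on the vertical axis through the center: (h, k ± c).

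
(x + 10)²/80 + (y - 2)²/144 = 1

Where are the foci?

(-10, -6) and (-10, 10)

Center (-10, 2). The larger denominator 144 sits under the y-term, so the major axis is vertical; a² = 144, b² = 80.
c² = a² - b² = 144 - 80 = 64, so c = 8.
Foci lie on the vertical axis through the center: (h, k ± c).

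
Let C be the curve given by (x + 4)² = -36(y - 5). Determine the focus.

Vertex (-4, 5); 4p = -36 so p = -9. Opens down.
Focus is p units from the vertex along the axis: (h, k + p).

(-4, -4)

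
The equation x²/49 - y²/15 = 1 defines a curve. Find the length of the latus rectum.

30/7

Center (0, 0). The positive term is the x-term, so the transverse axis is horizontal; a² = 49, b² = 15.
Latus rectum length = 2b²/a = 2·15/7 = 30/7.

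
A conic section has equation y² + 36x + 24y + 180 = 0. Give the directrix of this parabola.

Only y is squared. Complete the square in y: (y + 12)² = -36(x + 1).
Vertex (-1, -12); 4p = -36 so p = -9. Opens left.
Directrix is the vertical line x = h − p = -1 − (-9) = 8.

x = 8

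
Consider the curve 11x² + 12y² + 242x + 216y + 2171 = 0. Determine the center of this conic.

Group the x- and y-terms: 11(x² + 22x) + 12(y² + 18y) = -2171
11(x + 11)² + 12(y + 9)² = -2171 + 1331 + 972 = 132
Dividing both sides by 132: (x + 11)²/12 + (y + 9)²/11 = 1
Ellipse with center (-11, -9).

(-11, -9)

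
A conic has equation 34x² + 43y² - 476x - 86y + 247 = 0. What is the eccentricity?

e = 3√43/43

Group the x- and y-terms: 34(x² - 14x) + 43(y² - 2y) = -247
Complete the square: 34(x - 7)² + 43(y - 1)² = -247 + 1666 + 43 = 1462
Divide through by 1462 to get (x - 7)²/43 + (y - 1)²/34 = 1.
Ellipse, center (7, 1), major axis horizontal; a² = 43, b² = 34.
c² = a² - b² = 9, so c = 3.
e = c/a = 3/√43 = 3√43/43.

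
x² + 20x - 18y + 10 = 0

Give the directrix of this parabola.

y = -19/2

Only x is squared. Complete the square in x: (x + 10)² = 18(y + 5).
Vertex (-10, -5); 4p = 18 so p = 9/2. Opens up.
Directrix is the horizontal line y = k − p = -5 − (9/2) = -19/2.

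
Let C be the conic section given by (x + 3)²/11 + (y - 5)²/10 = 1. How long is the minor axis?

2√10

Center (-3, 5). The larger denominator 11 sits under the x-term, so the major axis is horizontal; a² = 11, b² = 10.
b² = 10 so b = √10; the minor axis has length 2b = 2√10.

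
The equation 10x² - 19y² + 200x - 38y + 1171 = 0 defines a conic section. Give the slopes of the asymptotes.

Rearranging, 10(x² + 20x) -19(y² + 2y) = -1171.
Completing the square gives 10(x + 10)² -19(y + 1)² = -1171 + 1000 - 19 = -190.
Divide by -190: (y + 1)²/10 - (x + 10)²/19 = 1
Hyperbola, center (-10, -1), transverse axis vertical; a² = 10, b² = 19.
For a vertical hyperbola the asymptotes have slope ±a/b.
Here that is ±√10/√19 = ±√190/19.

√190/19 and -√190/19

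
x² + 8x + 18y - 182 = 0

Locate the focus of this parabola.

Only x is squared. Complete the square in x: (x + 4)² = -18(y - 11).
Vertex (-4, 11); 4p = -18 so p = -9/2. Opens down.
Focus is p units from the vertex along the axis: (h, k + p).

(-4, 13/2)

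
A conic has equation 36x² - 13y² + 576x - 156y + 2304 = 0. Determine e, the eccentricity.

e = 7/6

36(x² + 16x) -13(y² + 12y) = -2304
Complete the square in x and y: 36(x + 8)² -13(y + 6)² = -2304 + 2304 - 468 = -468
Divide by -468: (y + 6)²/36 - (x + 8)²/13 = 1
Hyperbola, center (-8, -6), transverse axis vertical; a² = 36, b² = 13.
c² = a² + b² = 49, so c = 7.
e = c/a = 7/6.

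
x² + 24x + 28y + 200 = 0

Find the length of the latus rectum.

28

Only x is squared. Complete the square in x: (x + 12)² = -28(y + 2).
Vertex (-12, -2); 4p = -28 so p = -7. Opens down.
Latus rectum length = |4p| = 28.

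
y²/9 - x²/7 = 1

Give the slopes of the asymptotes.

Center (0, 0). The positive term is the y-term, so the transverse axis is vertical; a² = 9, b² = 7.
For a vertical hyperbola the asymptotes have slope ±a/b.
Here that is ±3/√7 = ±3√7/7.

3√7/7 and -3√7/7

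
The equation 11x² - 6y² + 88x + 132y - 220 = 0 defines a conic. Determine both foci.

(-4, 11 - √85) and (-4, 11 + √85)

11(x² + 8x) -6(y² - 22y) = 220
11(x + 4)² -6(y - 11)² = 220 + 176 - 726 = -330
Dividing both sides by -330: (y - 11)²/55 - (x + 4)²/30 = 1
Hyperbola, center (-4, 11), transverse axis vertical; a² = 55, b² = 30.
c² = a² + b² = 55 + 30 = 85, so c = √85.
Foci lie on the vertical axis through the center: (h, k ± c).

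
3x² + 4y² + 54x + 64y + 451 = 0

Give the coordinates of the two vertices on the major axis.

Collect terms: 3(x² + 18x) + 4(y² + 16y) = -451
Complete the square in x and y: 3(x + 9)² + 4(y + 8)² = -451 + 243 + 256 = 48
Dividing both sides by 48: (x + 9)²/16 + (y + 8)²/12 = 1
Ellipse, center (-9, -8), major axis horizontal; a² = 16, b² = 12.
a = 4. Vertices at (h ± a, k).

(-13, -8) and (-5, -8)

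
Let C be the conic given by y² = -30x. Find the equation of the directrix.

x = 15/2

Vertex (0, 0); 4p = -30 so p = -15/2. Opens left.
Directrix is the vertical line x = h − p = 0 − (-15/2) = 15/2.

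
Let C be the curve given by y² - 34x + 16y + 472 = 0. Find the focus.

(41/2, -8)

Only y is squared. Complete the square in y: (y + 8)² = 34(x - 12).
Vertex (12, -8); 4p = 34 so p = 17/2. Opens right.
Focus is p units from the vertex along the axis: (h + p, k).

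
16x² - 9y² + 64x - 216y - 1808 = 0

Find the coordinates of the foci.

16(x² + 4x) -9(y² + 24y) = 1808
Complete the square in x and y: 16(x + 2)² -9(y + 12)² = 1808 + 64 - 1296 = 576
Dividing both sides by 576: (x + 2)²/36 - (y + 12)²/64 = 1
Hyperbola, center (-2, -12), transverse axis horizontal; a² = 36, b² = 64.
c² = a² + b² = 36 + 64 = 100, so c = 10.
Foci lie on the horizontal axis through the center: (h ± c, k).

(-12, -12) and (8, -12)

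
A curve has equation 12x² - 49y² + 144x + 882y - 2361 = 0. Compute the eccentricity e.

e = √183/6

Group the x- and y-terms: 12(x² + 12x) -49(y² - 18y) = 2361
Completing the square gives 12(x + 6)² -49(y - 9)² = 2361 + 432 - 3969 = -1176.
Divide through by -1176 to get (y - 9)²/24 - (x + 6)²/98 = 1.
Hyperbola, center (-6, 9), transverse axis vertical; a² = 24, b² = 98.
c² = a² + b² = 122, so c = √122.
e = c/a = √122/2√6 = √183/6.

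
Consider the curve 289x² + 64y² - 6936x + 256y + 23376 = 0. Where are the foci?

289(x² - 24x) + 64(y² + 4y) = -23376
Completing the square gives 289(x - 12)² + 64(y + 2)² = -23376 + 41616 + 256 = 18496.
Divide by 18496: (x - 12)²/64 + (y + 2)²/289 = 1
Ellipse, center (12, -2), major axis vertical; a² = 289, b² = 64.
c² = a² - b² = 289 - 64 = 225, so c = 15.
Foci lie on the vertical axis through the center: (h, k ± c).

(12, -17) and (12, 13)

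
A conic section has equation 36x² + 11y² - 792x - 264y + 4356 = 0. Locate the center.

Group: 36(x² - 22x) + 11(y² - 24y) = -4356
Completing the square gives 36(x - 11)² + 11(y - 12)² = -4356 + 4356 + 1584 = 1584.
Divide by 1584: (x - 11)²/44 + (y - 12)²/144 = 1
Ellipse with center (11, 12).

(11, 12)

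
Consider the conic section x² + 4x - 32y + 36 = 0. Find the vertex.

Only x is squared. Complete the square in x: (x + 2)² = 32(y - 1).
Vertex (-2, 1); 4p = 32 so p = 8. Opens up.

(-2, 1)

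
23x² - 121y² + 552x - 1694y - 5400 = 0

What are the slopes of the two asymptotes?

√23/11 and -√23/11

23(x² + 24x) -121(y² + 14y) = 5400
23(x + 12)² -121(y + 7)² = 5400 + 3312 - 5929 = 2783
Divide through by 2783 to get (x + 12)²/121 - (y + 7)²/23 = 1.
Hyperbola, center (-12, -7), transverse axis horizontal; a² = 121, b² = 23.
For a horizontal hyperbola the asymptotes have slope ±b/a.
Here that is ±√23/11.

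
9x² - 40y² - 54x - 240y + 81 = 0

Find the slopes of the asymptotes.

Collect terms: 9(x² - 6x) -40(y² + 6y) = -81
Completing the square gives 9(x - 3)² -40(y + 3)² = -81 + 81 - 360 = -360.
Divide through by -360 to get (y + 3)²/9 - (x - 3)²/40 = 1.
Hyperbola, center (3, -3), transverse axis vertical; a² = 9, b² = 40.
For a vertical hyperbola the asymptotes have slope ±a/b.
Here that is ±3/2√10 = ±3√10/20.

3√10/20 and -3√10/20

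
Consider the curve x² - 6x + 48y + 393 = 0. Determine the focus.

Only x is squared. Complete the square in x: (x - 3)² = -48(y + 8).
Vertex (3, -8); 4p = -48 so p = -12. Opens down.
Focus is p units from the vertex along the axis: (h, k + p).

(3, -20)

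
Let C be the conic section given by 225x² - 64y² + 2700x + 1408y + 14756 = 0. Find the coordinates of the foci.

Rearranging, 225(x² + 12x) -64(y² - 22y) = -14756.
Complete the square: 225(x + 6)² -64(y - 11)² = -14756 + 8100 - 7744 = -14400
Divide by -14400: (y - 11)²/225 - (x + 6)²/64 = 1
Hyperbola, center (-6, 11), transverse axis vertical; a² = 225, b² = 64.
c² = a² + b² = 225 + 64 = 289, so c = 17.
Foci lie on the vertical axis through the center: (h, k ± c).

(-6, -6) and (-6, 28)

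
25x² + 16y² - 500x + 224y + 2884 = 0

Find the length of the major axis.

25(x² - 20x) + 16(y² + 14y) = -2884
Complete the square: 25(x - 10)² + 16(y + 7)² = -2884 + 2500 + 784 = 400
Divide through by 400 to get (x - 10)²/16 + (y + 7)²/25 = 1.
Ellipse, center (10, -7), major axis vertical; a² = 25, b² = 16.
a² = 25 so a = 5; the major axis has length 2a = 10.

10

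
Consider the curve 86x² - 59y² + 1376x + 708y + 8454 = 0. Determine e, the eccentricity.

Group the x- and y-terms: 86(x² + 16x) -59(y² - 12y) = -8454
Complete the square in x and y: 86(x + 8)² -59(y - 6)² = -8454 + 5504 - 2124 = -5074
Divide by -5074: (y - 6)²/86 - (x + 8)²/59 = 1
Hyperbola, center (-8, 6), transverse axis vertical; a² = 86, b² = 59.
c² = a² + b² = 145, so c = √145.
e = c/a = √145/√86 = √12470/86.

e = √12470/86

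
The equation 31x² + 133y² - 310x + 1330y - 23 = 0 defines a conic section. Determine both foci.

(5 - √102, -5) and (5 + √102, -5)

31(x² - 10x) + 133(y² + 10y) = 23
Complete the square: 31(x - 5)² + 133(y + 5)² = 23 + 775 + 3325 = 4123
Divide by 4123: (x - 5)²/133 + (y + 5)²/31 = 1
Ellipse, center (5, -5), major axis horizontal; a² = 133, b² = 31.
c² = a² - b² = 133 - 31 = 102, so c = √102.
Foci lie on the horizontal axis through the center: (h ± c, k).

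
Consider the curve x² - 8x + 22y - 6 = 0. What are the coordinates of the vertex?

Only x is squared. Complete the square in x: (x - 4)² = -22(y - 1).
Vertex (4, 1); 4p = -22 so p = -11/2. Opens down.

(4, 1)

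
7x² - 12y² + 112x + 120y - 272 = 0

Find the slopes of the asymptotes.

√21/6 and -√21/6

Collect terms: 7(x² + 16x) -12(y² - 10y) = 272
Complete the square in x and y: 7(x + 8)² -12(y - 5)² = 272 + 448 - 300 = 420
Divide through by 420 to get (x + 8)²/60 - (y - 5)²/35 = 1.
Hyperbola, center (-8, 5), transverse axis horizontal; a² = 60, b² = 35.
For a horizontal hyperbola the asymptotes have slope ±b/a.
Here that is ±√35/2√15 = ±√21/6.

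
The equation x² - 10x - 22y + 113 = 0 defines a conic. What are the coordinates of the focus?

Only x is squared. Complete the square in x: (x - 5)² = 22(y - 4).
Vertex (5, 4); 4p = 22 so p = 11/2. Opens up.
Focus is p units from the vertex along the axis: (h, k + p).

(5, 19/2)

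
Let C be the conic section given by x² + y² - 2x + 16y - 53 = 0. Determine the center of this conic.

Rearranging, (x² - 2x) + (y² + 16y) = 53.
(x - 1)² + (y + 8)² = 53 + 1 + 64 = 118
So (x - 1)² + (y + 8)² = 118.
Circle centered at (1, -8) with r² = 118.

(1, -8)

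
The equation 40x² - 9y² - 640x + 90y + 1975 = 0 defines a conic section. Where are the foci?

(1, 5) and (15, 5)

Group the x- and y-terms: 40(x² - 16x) -9(y² - 10y) = -1975
Complete the square in x and y: 40(x - 8)² -9(y - 5)² = -1975 + 2560 - 225 = 360
Divide by 360: (x - 8)²/9 - (y - 5)²/40 = 1
Hyperbola, center (8, 5), transverse axis horizontal; a² = 9, b² = 40.
c² = a² + b² = 9 + 40 = 49, so c = 7.
Foci lie on the horizontal axis through the center: (h ± c, k).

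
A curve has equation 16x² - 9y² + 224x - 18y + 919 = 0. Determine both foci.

(-7, -6) and (-7, 4)

Collect terms: 16(x² + 14x) -9(y² + 2y) = -919
Complete the square: 16(x + 7)² -9(y + 1)² = -919 + 784 - 9 = -144
Divide by -144: (y + 1)²/16 - (x + 7)²/9 = 1
Hyperbola, center (-7, -1), transverse axis vertical; a² = 16, b² = 9.
c² = a² + b² = 16 + 9 = 25, so c = 5.
Foci lie on the vertical axis through the center: (h, k ± c).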